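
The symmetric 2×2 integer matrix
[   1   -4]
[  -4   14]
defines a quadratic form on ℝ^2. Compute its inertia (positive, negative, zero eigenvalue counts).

step 0: pivot 1 → sign +
step 1: pivot -2 → sign −
signature = (1, 1, 0)

Answer: (1, 1, 0)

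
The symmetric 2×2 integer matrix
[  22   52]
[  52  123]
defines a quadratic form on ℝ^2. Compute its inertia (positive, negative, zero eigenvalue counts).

Answer: (2, 0, 0)

Derivation:
step 0: pivot 22 → sign +
step 1: pivot 1/11 → sign +
signature = (2, 0, 0)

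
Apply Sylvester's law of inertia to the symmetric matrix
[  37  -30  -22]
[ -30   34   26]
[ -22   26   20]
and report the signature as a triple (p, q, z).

Answer: (3, 0, 0)

Derivation:
step 0: pivot 37 → sign +
step 1: pivot 358/37 → sign +
step 2: pivot 6/179 → sign +
signature = (3, 0, 0)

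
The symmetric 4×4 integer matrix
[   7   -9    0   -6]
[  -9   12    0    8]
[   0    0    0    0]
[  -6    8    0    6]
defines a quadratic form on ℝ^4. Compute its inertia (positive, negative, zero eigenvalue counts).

step 0: pivot 7 → sign +
step 1: pivot 3/7 → sign +
step 2: pivot 2/3 → sign +
step 3: row/col 3 already zero → sign 0
signature = (3, 0, 1)

Answer: (3, 0, 1)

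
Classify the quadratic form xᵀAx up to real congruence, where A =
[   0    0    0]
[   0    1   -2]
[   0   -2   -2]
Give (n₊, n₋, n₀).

step 0: pivot 1 → sign +
step 1: pivot -6 → sign −
step 2: row/col 2 already zero → sign 0
signature = (1, 1, 1)

Answer: (1, 1, 1)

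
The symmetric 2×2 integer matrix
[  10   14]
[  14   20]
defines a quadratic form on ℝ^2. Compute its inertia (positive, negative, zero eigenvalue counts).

step 0: pivot 10 → sign +
step 1: pivot 2/5 → sign +
signature = (2, 0, 0)

Answer: (2, 0, 0)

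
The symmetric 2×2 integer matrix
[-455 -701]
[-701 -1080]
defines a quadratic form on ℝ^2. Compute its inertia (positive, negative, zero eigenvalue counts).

Answer: (1, 1, 0)

Derivation:
step 0: pivot -455 → sign −
step 1: pivot 1/455 → sign +
signature = (1, 1, 0)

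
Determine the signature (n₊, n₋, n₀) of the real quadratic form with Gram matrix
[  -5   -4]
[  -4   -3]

step 0: pivot -5 → sign −
step 1: pivot 1/5 → sign +
signature = (1, 1, 0)

Answer: (1, 1, 0)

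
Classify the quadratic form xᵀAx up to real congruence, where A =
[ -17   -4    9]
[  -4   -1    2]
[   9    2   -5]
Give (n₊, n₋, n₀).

Answer: (0, 2, 1)

Derivation:
step 0: pivot -17 → sign −
step 1: pivot -1/17 → sign −
step 2: row/col 2 already zero → sign 0
signature = (0, 2, 1)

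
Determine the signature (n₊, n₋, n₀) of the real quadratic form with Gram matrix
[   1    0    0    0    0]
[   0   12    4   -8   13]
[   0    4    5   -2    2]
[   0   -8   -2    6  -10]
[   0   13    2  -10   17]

Answer: (4, 1, 0)

Derivation:
step 0: pivot 1 → sign +
step 1: pivot 12 → sign +
step 2: pivot 11/3 → sign +
step 3: pivot 6/11 → sign +
step 4: pivot -1/12 → sign −
signature = (4, 1, 0)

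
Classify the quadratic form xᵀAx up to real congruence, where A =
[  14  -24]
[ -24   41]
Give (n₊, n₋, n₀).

step 0: pivot 14 → sign +
step 1: pivot -1/7 → sign −
signature = (1, 1, 0)

Answer: (1, 1, 0)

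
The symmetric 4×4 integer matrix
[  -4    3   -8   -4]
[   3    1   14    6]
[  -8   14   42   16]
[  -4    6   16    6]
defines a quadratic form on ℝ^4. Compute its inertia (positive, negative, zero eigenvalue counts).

Answer: (3, 1, 0)

Derivation:
step 0: pivot -4 → sign −
step 1: pivot 13/4 → sign +
step 2: pivot 498/13 → sign +
step 3: pivot 2/83 → sign +
signature = (3, 1, 0)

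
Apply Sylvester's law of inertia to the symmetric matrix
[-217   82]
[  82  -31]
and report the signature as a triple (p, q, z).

Answer: (0, 2, 0)

Derivation:
step 0: pivot -217 → sign −
step 1: pivot -3/217 → sign −
signature = (0, 2, 0)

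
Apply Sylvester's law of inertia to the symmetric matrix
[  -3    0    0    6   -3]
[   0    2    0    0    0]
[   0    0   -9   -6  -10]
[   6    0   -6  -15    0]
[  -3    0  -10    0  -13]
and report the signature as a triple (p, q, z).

step 0: pivot -3 → sign −
step 1: pivot 2 → sign +
step 2: pivot -9 → sign −
step 3: pivot 1 → sign +
step 4: pivot 2/3 → sign +
signature = (3, 2, 0)

Answer: (3, 2, 0)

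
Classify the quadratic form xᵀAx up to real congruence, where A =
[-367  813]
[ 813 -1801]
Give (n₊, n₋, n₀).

Answer: (1, 1, 0)

Derivation:
step 0: pivot -367 → sign −
step 1: pivot 2/367 → sign +
signature = (1, 1, 0)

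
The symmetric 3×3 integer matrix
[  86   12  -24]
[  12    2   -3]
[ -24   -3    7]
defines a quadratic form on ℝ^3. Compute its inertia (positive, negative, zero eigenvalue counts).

Answer: (2, 1, 0)

Derivation:
step 0: pivot 86 → sign +
step 1: pivot 14/43 → sign +
step 2: pivot -1/14 → sign −
signature = (2, 1, 0)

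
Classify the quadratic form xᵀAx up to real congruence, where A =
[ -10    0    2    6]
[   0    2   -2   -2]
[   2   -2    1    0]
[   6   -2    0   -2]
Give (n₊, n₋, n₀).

Answer: (2, 2, 0)

Derivation:
step 0: pivot -10 → sign −
step 1: pivot 2 → sign +
step 2: pivot -3/5 → sign −
step 3: pivot 2/3 → sign +
signature = (2, 2, 0)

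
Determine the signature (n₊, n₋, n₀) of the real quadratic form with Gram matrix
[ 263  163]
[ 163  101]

Answer: (1, 1, 0)

Derivation:
step 0: pivot 263 → sign +
step 1: pivot -6/263 → sign −
signature = (1, 1, 0)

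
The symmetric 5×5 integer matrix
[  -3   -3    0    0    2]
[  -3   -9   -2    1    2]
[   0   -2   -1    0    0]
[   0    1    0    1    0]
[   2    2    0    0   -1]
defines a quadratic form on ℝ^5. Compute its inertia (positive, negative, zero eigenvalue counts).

Answer: (2, 3, 0)

Derivation:
step 0: pivot -3 → sign −
step 1: pivot -6 → sign −
step 2: pivot -1/3 → sign −
step 3: pivot 3/2 → sign +
step 4: pivot 1/3 → sign +
signature = (2, 3, 0)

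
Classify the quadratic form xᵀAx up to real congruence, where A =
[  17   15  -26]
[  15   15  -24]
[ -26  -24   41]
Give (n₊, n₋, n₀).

Answer: (3, 0, 0)

Derivation:
step 0: pivot 17 → sign +
step 1: pivot 30/17 → sign +
step 2: pivot 3/5 → sign +
signature = (3, 0, 0)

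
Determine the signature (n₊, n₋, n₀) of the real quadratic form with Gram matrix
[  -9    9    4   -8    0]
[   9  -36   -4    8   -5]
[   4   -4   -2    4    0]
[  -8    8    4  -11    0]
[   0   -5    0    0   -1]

Answer: (0, 5, 0)

Derivation:
step 0: pivot -9 → sign −
step 1: pivot -27 → sign −
step 2: pivot -2/9 → sign −
step 3: pivot -3 → sign −
step 4: pivot -2/27 → sign −
signature = (0, 5, 0)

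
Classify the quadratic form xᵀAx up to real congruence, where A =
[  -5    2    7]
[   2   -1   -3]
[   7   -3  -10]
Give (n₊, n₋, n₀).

step 0: pivot -5 → sign −
step 1: pivot -1/5 → sign −
step 2: row/col 2 already zero → sign 0
signature = (0, 2, 1)

Answer: (0, 2, 1)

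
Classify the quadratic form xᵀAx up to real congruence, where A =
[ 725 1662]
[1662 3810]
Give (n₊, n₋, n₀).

step 0: pivot 725 → sign +
step 1: pivot 6/725 → sign +
signature = (2, 0, 0)

Answer: (2, 0, 0)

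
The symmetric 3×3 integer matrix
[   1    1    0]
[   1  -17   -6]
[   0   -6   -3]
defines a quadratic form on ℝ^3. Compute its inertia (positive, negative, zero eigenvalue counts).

step 0: pivot 1 → sign +
step 1: pivot -18 → sign −
step 2: pivot -1 → sign −
signature = (1, 2, 0)

Answer: (1, 2, 0)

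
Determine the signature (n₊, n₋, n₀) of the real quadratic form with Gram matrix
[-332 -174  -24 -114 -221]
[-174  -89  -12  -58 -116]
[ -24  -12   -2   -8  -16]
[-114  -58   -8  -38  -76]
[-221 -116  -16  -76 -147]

Answer: (2, 3, 0)

Derivation:
step 0: pivot -332 → sign −
step 1: pivot 182/83 → sign +
step 2: pivot -38/91 → sign −
step 3: pivot -5/38 → sign −
step 4: pivot 1/10 → sign +
signature = (2, 3, 0)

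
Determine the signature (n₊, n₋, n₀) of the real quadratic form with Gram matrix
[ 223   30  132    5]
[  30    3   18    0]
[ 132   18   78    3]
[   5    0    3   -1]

step 0: pivot 223 → sign +
step 1: pivot -231/223 → sign −
step 2: pivot -6/77 → sign −
step 3: pivot -1/2 → sign −
signature = (1, 3, 0)

Answer: (1, 3, 0)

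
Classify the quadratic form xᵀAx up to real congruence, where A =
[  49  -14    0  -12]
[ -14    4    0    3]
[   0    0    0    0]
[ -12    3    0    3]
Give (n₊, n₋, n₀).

Answer: (2, 1, 1)

Derivation:
step 0: pivot 49 → sign +
step 1: pivot 3/49 → sign +
step 2: pivot -3 → sign −
step 3: row/col 3 already zero → sign 0
signature = (2, 1, 1)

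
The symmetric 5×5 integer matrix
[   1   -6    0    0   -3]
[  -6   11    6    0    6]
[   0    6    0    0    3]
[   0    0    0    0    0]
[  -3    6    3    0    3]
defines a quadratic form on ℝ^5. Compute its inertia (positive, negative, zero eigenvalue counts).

Answer: (2, 2, 1)

Derivation:
step 0: pivot 1 → sign +
step 1: pivot -25 → sign −
step 2: pivot 36/25 → sign +
step 3: pivot -1/4 → sign −
step 4: row/col 4 already zero → sign 0
signature = (2, 2, 1)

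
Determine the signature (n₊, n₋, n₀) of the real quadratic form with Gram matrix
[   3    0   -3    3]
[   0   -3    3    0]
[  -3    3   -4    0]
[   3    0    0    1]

Answer: (2, 2, 0)

Derivation:
step 0: pivot 3 → sign +
step 1: pivot -3 → sign −
step 2: pivot -4 → sign −
step 3: pivot 1/4 → sign +
signature = (2, 2, 0)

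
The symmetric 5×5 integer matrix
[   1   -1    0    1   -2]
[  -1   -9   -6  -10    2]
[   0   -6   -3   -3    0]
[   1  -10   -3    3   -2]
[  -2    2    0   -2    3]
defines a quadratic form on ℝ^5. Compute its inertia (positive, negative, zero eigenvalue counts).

Answer: (3, 2, 0)

Derivation:
step 0: pivot 1 → sign +
step 1: pivot -10 → sign −
step 2: pivot 3/5 → sign +
step 3: pivot 1/2 → sign +
step 4: pivot -1 → sign −
signature = (3, 2, 0)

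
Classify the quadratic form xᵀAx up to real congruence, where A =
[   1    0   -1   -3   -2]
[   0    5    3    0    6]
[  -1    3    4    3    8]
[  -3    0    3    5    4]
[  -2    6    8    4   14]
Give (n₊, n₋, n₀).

step 0: pivot 1 → sign +
step 1: pivot 5 → sign +
step 2: pivot 6/5 → sign +
step 3: pivot -4 → sign −
step 4: pivot -1 → sign −
signature = (3, 2, 0)

Answer: (3, 2, 0)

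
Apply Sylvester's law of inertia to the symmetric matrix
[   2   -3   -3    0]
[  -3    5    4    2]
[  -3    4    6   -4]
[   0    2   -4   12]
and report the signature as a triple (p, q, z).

step 0: pivot 2 → sign +
step 1: pivot 1/2 → sign +
step 2: pivot 1 → sign +
step 3: row/col 3 already zero → sign 0
signature = (3, 0, 1)

Answer: (3, 0, 1)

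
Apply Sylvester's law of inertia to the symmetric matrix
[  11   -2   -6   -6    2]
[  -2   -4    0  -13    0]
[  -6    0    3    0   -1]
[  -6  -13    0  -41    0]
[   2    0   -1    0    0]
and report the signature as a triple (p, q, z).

step 0: pivot 11 → sign +
step 1: pivot -48/11 → sign −
step 2: pivot 59/48 → sign +
step 3: pivot -3/59 → sign −
step 4: pivot -1/3 → sign −
signature = (2, 3, 0)

Answer: (2, 3, 0)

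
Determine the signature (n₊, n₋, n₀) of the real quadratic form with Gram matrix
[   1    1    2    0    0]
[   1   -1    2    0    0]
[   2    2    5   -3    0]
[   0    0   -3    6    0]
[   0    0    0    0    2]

Answer: (3, 2, 0)

Derivation:
step 0: pivot 1 → sign +
step 1: pivot -2 → sign −
step 2: pivot 1 → sign +
step 3: pivot -3 → sign −
step 4: pivot 2 → sign +
signature = (3, 2, 0)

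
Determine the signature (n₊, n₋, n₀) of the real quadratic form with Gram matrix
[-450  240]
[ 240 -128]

Answer: (0, 1, 1)

Derivation:
step 0: pivot -450 → sign −
step 1: row/col 1 already zero → sign 0
signature = (0, 1, 1)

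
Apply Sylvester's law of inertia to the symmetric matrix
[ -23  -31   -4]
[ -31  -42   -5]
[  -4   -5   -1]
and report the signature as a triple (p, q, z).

step 0: pivot -23 → sign −
step 1: pivot -5/23 → sign −
step 2: pivot 2/5 → sign +
signature = (1, 2, 0)

Answer: (1, 2, 0)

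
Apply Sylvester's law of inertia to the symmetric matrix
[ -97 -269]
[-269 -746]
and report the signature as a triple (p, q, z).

step 0: pivot -97 → sign −
step 1: pivot -1/97 → sign −
signature = (0, 2, 0)

Answer: (0, 2, 0)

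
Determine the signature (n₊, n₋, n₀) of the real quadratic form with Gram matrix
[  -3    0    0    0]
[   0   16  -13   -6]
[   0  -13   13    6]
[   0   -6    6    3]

step 0: pivot -3 → sign −
step 1: pivot 16 → sign +
step 2: pivot 39/16 → sign +
step 3: pivot 3/13 → sign +
signature = (3, 1, 0)

Answer: (3, 1, 0)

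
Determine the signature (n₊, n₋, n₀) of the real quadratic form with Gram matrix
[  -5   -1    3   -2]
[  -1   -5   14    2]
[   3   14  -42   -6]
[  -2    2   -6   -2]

Answer: (1, 3, 0)

Derivation:
step 0: pivot -5 → sign −
step 1: pivot -24/5 → sign −
step 2: pivot -67/24 → sign −
step 3: pivot 6/67 → sign +
signature = (1, 3, 0)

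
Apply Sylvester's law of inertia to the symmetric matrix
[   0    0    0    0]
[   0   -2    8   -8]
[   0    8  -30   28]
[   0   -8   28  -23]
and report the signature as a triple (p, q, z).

step 0: pivot -2 → sign −
step 1: pivot 2 → sign +
step 2: pivot 1 → sign +
step 3: row/col 3 already zero → sign 0
signature = (2, 1, 1)

Answer: (2, 1, 1)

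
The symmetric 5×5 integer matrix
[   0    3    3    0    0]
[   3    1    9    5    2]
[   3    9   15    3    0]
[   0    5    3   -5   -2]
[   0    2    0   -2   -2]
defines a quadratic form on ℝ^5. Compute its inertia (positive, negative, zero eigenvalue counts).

step 0: pivot 1 → sign +
step 1: pivot -9 → sign −
step 2: pivot -2 → sign −
step 3: pivot -3 → sign −
step 4: row/col 4 already zero → sign 0
signature = (1, 3, 1)

Answer: (1, 3, 1)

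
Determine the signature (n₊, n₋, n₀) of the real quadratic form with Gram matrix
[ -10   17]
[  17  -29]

step 0: pivot -10 → sign −
step 1: pivot -1/10 → sign −
signature = (0, 2, 0)

Answer: (0, 2, 0)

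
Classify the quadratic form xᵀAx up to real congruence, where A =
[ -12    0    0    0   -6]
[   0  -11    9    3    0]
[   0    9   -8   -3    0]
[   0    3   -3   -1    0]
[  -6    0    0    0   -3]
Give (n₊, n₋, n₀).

Answer: (1, 3, 1)

Derivation:
step 0: pivot -12 → sign −
step 1: pivot -11 → sign −
step 2: pivot -7/11 → sign −
step 3: pivot 2/7 → sign +
step 4: row/col 4 already zero → sign 0
signature = (1, 3, 1)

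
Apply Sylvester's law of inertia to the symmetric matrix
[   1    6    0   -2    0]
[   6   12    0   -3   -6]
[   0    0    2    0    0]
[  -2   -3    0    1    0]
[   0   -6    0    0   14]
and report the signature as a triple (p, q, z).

step 0: pivot 1 → sign +
step 1: pivot -24 → sign −
step 2: pivot 2 → sign +
step 3: pivot 3/8 → sign +
step 4: pivot 2 → sign +
signature = (4, 1, 0)

Answer: (4, 1, 0)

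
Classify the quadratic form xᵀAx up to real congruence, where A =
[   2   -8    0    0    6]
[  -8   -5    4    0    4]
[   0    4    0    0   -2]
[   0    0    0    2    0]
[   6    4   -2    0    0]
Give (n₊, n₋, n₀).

Answer: (4, 1, 0)

Derivation:
step 0: pivot 2 → sign +
step 1: pivot -37 → sign −
step 2: pivot 16/37 → sign +
step 3: pivot 2 → sign +
step 4: pivot 3/4 → sign +
signature = (4, 1, 0)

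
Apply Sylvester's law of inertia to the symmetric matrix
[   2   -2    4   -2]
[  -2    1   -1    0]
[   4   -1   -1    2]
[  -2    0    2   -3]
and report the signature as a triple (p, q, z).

step 0: pivot 2 → sign +
step 1: pivot -1 → sign −
step 2: pivot -1 → sign −
step 3: row/col 3 already zero → sign 0
signature = (1, 2, 1)

Answer: (1, 2, 1)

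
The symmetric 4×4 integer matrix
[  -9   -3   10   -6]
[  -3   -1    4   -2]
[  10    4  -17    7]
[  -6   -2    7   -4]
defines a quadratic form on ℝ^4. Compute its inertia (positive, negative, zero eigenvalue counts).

Answer: (1, 2, 1)

Derivation:
step 0: pivot -9 → sign −
step 1: pivot -53/9 → sign −
step 2: pivot 4/53 → sign +
step 3: row/col 3 already zero → sign 0
signature = (1, 2, 1)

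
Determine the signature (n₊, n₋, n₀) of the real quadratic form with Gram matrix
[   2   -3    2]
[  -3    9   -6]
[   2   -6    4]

step 0: pivot 2 → sign +
step 1: pivot 9/2 → sign +
step 2: row/col 2 already zero → sign 0
signature = (2, 0, 1)

Answer: (2, 0, 1)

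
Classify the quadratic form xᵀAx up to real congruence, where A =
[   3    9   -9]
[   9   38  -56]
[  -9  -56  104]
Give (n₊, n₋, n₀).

Answer: (3, 0, 0)

Derivation:
step 0: pivot 3 → sign +
step 1: pivot 11 → sign +
step 2: pivot 6/11 → sign +
signature = (3, 0, 0)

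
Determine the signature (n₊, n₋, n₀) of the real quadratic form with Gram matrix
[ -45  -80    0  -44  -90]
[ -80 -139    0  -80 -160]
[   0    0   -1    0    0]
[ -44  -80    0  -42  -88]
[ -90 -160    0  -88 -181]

Answer: (2, 3, 0)

Derivation:
step 0: pivot -45 → sign −
step 1: pivot 29/9 → sign +
step 2: pivot -1 → sign −
step 3: pivot 6/145 → sign +
step 4: pivot -1 → sign −
signature = (2, 3, 0)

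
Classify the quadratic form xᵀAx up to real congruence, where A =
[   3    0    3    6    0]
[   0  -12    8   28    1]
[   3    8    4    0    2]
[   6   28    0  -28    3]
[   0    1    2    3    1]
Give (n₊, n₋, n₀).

step 0: pivot 3 → sign +
step 1: pivot -12 → sign −
step 2: pivot 19/3 → sign +
step 3: pivot -3/76 → sign −
step 4: row/col 4 already zero → sign 0
signature = (2, 2, 1)

Answer: (2, 2, 1)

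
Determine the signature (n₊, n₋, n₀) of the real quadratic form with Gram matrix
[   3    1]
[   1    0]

Answer: (1, 1, 0)

Derivation:
step 0: pivot 3 → sign +
step 1: pivot -1/3 → sign −
signature = (1, 1, 0)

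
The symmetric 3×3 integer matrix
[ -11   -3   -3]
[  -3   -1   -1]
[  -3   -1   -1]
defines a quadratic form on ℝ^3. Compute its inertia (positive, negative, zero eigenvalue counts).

Answer: (0, 2, 1)

Derivation:
step 0: pivot -11 → sign −
step 1: pivot -2/11 → sign −
step 2: row/col 2 already zero → sign 0
signature = (0, 2, 1)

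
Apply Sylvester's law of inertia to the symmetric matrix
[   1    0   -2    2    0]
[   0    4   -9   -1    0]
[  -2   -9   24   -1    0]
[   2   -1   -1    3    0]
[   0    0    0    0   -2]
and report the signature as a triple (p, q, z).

step 0: pivot 1 → sign +
step 1: pivot 4 → sign +
step 2: pivot -1/4 → sign −
step 3: pivot 1 → sign +
step 4: pivot -2 → sign −
signature = (3, 2, 0)

Answer: (3, 2, 0)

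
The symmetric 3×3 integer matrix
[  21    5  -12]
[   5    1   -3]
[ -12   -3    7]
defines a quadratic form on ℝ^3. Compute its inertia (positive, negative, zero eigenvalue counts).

step 0: pivot 21 → sign +
step 1: pivot -4/21 → sign −
step 2: pivot 1/4 → sign +
signature = (2, 1, 0)

Answer: (2, 1, 0)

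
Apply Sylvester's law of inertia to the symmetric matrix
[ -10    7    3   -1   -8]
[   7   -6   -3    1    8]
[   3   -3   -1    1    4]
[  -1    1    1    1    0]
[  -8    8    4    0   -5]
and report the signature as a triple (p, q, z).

Answer: (3, 2, 0)

Derivation:
step 0: pivot -10 → sign −
step 1: pivot -11/10 → sign −
step 2: pivot 7/11 → sign +
step 3: pivot 6/7 → sign +
step 4: pivot 3 → sign +
signature = (3, 2, 0)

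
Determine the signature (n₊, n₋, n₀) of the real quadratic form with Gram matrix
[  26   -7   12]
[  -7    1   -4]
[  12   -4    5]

step 0: pivot 26 → sign +
step 1: pivot -23/26 → sign −
step 2: pivot 3/23 → sign +
signature = (2, 1, 0)

Answer: (2, 1, 0)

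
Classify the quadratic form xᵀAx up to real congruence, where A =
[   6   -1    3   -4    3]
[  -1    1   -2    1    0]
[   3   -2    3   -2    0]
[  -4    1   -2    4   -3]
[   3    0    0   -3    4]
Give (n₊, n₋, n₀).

Answer: (4, 1, 0)

Derivation:
step 0: pivot 6 → sign +
step 1: pivot 5/6 → sign +
step 2: pivot -6/5 → sign −
step 3: pivot 3/2 → sign +
step 4: pivot 1 → sign +
signature = (4, 1, 0)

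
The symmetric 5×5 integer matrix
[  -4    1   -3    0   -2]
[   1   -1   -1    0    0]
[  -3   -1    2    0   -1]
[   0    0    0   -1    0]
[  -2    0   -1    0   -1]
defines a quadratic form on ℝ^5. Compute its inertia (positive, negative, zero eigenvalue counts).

step 0: pivot -4 → sign −
step 1: pivot -3/4 → sign −
step 2: pivot 25/3 → sign +
step 3: pivot -1 → sign −
step 4: row/col 4 already zero → sign 0
signature = (1, 3, 1)

Answer: (1, 3, 1)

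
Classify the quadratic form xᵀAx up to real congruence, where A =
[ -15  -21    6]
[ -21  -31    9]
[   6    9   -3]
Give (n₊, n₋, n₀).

Answer: (0, 3, 0)

Derivation:
step 0: pivot -15 → sign −
step 1: pivot -8/5 → sign −
step 2: pivot -3/8 → sign −
signature = (0, 3, 0)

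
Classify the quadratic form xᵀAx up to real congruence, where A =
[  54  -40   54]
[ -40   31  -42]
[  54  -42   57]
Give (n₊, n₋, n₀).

step 0: pivot 54 → sign +
step 1: pivot 37/27 → sign +
step 2: pivot 3/37 → sign +
signature = (3, 0, 0)

Answer: (3, 0, 0)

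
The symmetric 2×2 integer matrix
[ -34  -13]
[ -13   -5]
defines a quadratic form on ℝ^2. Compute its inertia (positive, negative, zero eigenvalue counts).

Answer: (0, 2, 0)

Derivation:
step 0: pivot -34 → sign −
step 1: pivot -1/34 → sign −
signature = (0, 2, 0)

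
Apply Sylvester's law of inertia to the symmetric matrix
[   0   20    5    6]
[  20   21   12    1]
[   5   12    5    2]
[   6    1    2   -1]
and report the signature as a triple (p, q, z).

Answer: (3, 1, 0)

Derivation:
step 0: pivot 21 → sign +
step 1: pivot -400/21 → sign −
step 2: pivot 5/16 → sign +
step 3: pivot 6/125 → sign +
signature = (3, 1, 0)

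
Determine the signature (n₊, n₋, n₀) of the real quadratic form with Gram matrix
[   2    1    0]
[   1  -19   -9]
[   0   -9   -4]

Answer: (2, 1, 0)

Derivation:
step 0: pivot 2 → sign +
step 1: pivot -39/2 → sign −
step 2: pivot 2/13 → sign +
signature = (2, 1, 0)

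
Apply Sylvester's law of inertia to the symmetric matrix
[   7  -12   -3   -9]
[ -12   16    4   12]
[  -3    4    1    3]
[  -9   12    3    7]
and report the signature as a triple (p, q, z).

Answer: (1, 2, 1)

Derivation:
step 0: pivot 7 → sign +
step 1: pivot -32/7 → sign −
step 2: pivot -2 → sign −
step 3: row/col 3 already zero → sign 0
signature = (1, 2, 1)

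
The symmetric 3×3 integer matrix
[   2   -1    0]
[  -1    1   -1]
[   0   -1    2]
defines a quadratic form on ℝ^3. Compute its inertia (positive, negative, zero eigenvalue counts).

Answer: (2, 0, 1)

Derivation:
step 0: pivot 2 → sign +
step 1: pivot 1/2 → sign +
step 2: row/col 2 already zero → sign 0
signature = (2, 0, 1)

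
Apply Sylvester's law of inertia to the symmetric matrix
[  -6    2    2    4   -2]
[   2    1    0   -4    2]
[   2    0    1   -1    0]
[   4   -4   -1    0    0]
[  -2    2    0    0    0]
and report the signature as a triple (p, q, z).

step 0: pivot -6 → sign −
step 1: pivot 5/3 → sign +
step 2: pivot 7/5 → sign +
step 3: pivot -3 → sign −
step 4: pivot -2/21 → sign −
signature = (2, 3, 0)

Answer: (2, 3, 0)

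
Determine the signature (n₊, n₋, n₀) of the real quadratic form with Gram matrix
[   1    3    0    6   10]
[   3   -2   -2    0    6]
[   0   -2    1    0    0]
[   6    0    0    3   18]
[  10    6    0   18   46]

Answer: (2, 3, 0)

Derivation:
step 0: pivot 1 → sign +
step 1: pivot -11 → sign −
step 2: pivot 15/11 → sign +
step 3: pivot -57/5 → sign −
step 4: pivot -6/19 → sign −
signature = (2, 3, 0)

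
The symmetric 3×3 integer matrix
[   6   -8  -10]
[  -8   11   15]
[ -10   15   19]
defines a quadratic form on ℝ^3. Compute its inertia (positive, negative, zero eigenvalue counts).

Answer: (2, 1, 0)

Derivation:
step 0: pivot 6 → sign +
step 1: pivot 1/3 → sign +
step 2: pivot -6 → sign −
signature = (2, 1, 0)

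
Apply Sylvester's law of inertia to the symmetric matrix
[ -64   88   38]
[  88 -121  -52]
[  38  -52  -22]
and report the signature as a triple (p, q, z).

Answer: (1, 2, 0)

Derivation:
step 0: pivot -64 → sign −
step 1: pivot 9/16 → sign +
step 2: pivot -1/9 → sign −
signature = (1, 2, 0)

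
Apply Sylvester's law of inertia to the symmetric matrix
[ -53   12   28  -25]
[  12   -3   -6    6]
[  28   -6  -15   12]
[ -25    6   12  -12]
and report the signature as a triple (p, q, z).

step 0: pivot -53 → sign −
step 1: pivot -15/53 → sign −
step 2: pivot 1/5 → sign +
step 3: pivot -3 → sign −
signature = (1, 3, 0)

Answer: (1, 3, 0)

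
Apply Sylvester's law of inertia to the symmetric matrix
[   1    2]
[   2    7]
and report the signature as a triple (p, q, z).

Answer: (2, 0, 0)

Derivation:
step 0: pivot 1 → sign +
step 1: pivot 3 → sign +
signature = (2, 0, 0)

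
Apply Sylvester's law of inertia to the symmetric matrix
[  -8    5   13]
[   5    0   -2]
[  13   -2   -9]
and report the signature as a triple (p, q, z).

step 0: pivot -8 → sign −
step 1: pivot 25/8 → sign +
step 2: pivot 3/25 → sign +
signature = (2, 1, 0)

Answer: (2, 1, 0)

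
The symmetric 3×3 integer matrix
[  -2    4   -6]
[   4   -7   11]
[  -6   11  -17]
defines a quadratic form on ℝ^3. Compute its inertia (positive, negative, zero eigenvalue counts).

Answer: (1, 1, 1)

Derivation:
step 0: pivot -2 → sign −
step 1: pivot 1 → sign +
step 2: row/col 2 already zero → sign 0
signature = (1, 1, 1)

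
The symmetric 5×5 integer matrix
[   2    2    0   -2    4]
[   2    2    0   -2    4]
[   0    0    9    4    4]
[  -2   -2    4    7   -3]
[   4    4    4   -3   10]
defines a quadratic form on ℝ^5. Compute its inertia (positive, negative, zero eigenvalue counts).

Answer: (4, 0, 1)

Derivation:
step 0: pivot 2 → sign +
step 1: pivot 9 → sign +
step 2: pivot 29/9 → sign +
step 3: pivot 1/29 → sign +
step 4: row/col 4 already zero → sign 0
signature = (4, 0, 1)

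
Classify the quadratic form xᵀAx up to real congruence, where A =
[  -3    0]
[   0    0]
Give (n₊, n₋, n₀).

step 0: pivot -3 → sign −
step 1: row/col 1 already zero → sign 0
signature = (0, 1, 1)

Answer: (0, 1, 1)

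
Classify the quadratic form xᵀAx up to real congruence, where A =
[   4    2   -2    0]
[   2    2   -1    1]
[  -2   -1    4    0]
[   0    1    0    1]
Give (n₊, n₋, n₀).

Answer: (3, 0, 1)

Derivation:
step 0: pivot 4 → sign +
step 1: pivot 1 → sign +
step 2: pivot 3 → sign +
step 3: row/col 3 already zero → sign 0
signature = (3, 0, 1)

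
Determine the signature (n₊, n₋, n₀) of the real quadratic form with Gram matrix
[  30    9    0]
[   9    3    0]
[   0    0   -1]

step 0: pivot 30 → sign +
step 1: pivot 3/10 → sign +
step 2: pivot -1 → sign −
signature = (2, 1, 0)

Answer: (2, 1, 0)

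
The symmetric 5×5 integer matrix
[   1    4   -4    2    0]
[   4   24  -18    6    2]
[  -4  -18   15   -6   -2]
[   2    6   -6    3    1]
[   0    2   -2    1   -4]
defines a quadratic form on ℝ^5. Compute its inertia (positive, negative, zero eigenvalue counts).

step 0: pivot 1 → sign +
step 1: pivot 8 → sign +
step 2: pivot -3/2 → sign −
step 3: pivot -3 → sign −
step 4: row/col 4 already zero → sign 0
signature = (2, 2, 1)

Answer: (2, 2, 1)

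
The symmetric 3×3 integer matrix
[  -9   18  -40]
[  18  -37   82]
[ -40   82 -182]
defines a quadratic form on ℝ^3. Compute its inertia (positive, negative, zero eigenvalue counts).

Answer: (0, 3, 0)

Derivation:
step 0: pivot -9 → sign −
step 1: pivot -1 → sign −
step 2: pivot -2/9 → sign −
signature = (0, 3, 0)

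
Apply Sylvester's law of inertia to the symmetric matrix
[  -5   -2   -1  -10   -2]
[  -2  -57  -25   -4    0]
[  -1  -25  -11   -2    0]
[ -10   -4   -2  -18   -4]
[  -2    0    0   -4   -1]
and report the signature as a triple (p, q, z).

step 0: pivot -5 → sign −
step 1: pivot -281/5 → sign −
step 2: pivot -9/281 → sign −
step 3: pivot 2 → sign +
step 4: pivot -1/9 → sign −
signature = (1, 4, 0)

Answer: (1, 4, 0)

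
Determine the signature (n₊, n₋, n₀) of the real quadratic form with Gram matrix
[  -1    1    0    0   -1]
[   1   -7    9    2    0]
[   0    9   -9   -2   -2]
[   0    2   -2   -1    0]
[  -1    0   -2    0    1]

step 0: pivot -1 → sign −
step 1: pivot -6 → sign −
step 2: pivot 9/2 → sign +
step 3: pivot -5/9 → sign −
step 4: pivot -1/5 → sign −
signature = (1, 4, 0)

Answer: (1, 4, 0)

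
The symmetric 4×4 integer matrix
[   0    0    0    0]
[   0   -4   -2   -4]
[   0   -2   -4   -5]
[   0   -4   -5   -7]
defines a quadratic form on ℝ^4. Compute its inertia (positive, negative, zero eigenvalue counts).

step 0: pivot -4 → sign −
step 1: pivot -3 → sign −
step 2: row/col 2 already zero → sign 0
step 3: row/col 3 already zero → sign 0
signature = (0, 2, 2)

Answer: (0, 2, 2)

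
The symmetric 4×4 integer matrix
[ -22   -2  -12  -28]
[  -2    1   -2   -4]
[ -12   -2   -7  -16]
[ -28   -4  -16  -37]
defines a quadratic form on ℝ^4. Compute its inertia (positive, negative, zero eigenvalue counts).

Answer: (1, 3, 0)

Derivation:
step 0: pivot -22 → sign −
step 1: pivot 13/11 → sign +
step 2: pivot -15/13 → sign −
step 3: pivot -1/5 → sign −
signature = (1, 3, 0)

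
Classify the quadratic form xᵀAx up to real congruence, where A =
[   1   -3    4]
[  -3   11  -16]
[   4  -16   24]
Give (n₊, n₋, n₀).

step 0: pivot 1 → sign +
step 1: pivot 2 → sign +
step 2: row/col 2 already zero → sign 0
signature = (2, 0, 1)

Answer: (2, 0, 1)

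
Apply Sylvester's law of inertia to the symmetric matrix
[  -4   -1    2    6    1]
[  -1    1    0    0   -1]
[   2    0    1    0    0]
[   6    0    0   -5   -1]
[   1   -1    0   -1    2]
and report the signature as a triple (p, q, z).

step 0: pivot -4 → sign −
step 1: pivot 5/4 → sign +
step 2: pivot 9/5 → sign +
step 3: pivot -1 → sign −
step 4: pivot 2 → sign +
signature = (3, 2, 0)

Answer: (3, 2, 0)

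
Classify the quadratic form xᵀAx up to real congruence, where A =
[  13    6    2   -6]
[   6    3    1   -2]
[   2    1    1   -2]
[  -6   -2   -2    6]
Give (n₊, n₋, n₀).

step 0: pivot 13 → sign +
step 1: pivot 3/13 → sign +
step 2: pivot 2/3 → sign +
step 3: pivot -2 → sign −
signature = (3, 1, 0)

Answer: (3, 1, 0)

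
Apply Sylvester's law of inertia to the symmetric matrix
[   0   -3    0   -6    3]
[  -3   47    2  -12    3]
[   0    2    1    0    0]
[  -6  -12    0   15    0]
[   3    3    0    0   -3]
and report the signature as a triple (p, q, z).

step 0: pivot 47 → sign +
step 1: pivot -9/47 → sign −
step 2: pivot 1 → sign +
step 3: pivot 235 → sign +
step 4: pivot -6/235 → sign −
signature = (3, 2, 0)

Answer: (3, 2, 0)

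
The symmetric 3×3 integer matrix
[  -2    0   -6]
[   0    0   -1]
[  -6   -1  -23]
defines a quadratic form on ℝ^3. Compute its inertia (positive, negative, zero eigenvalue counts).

Answer: (1, 2, 0)

Derivation:
step 0: pivot -2 → sign −
step 1: pivot -5 → sign −
step 2: pivot 1/5 → sign +
signature = (1, 2, 0)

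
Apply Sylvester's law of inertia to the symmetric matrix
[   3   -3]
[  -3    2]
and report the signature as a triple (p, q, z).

step 0: pivot 3 → sign +
step 1: pivot -1 → sign −
signature = (1, 1, 0)

Answer: (1, 1, 0)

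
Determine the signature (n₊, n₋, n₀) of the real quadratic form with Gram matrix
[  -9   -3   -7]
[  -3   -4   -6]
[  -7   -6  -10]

step 0: pivot -9 → sign −
step 1: pivot -3 → sign −
step 2: pivot -2/27 → sign −
signature = (0, 3, 0)

Answer: (0, 3, 0)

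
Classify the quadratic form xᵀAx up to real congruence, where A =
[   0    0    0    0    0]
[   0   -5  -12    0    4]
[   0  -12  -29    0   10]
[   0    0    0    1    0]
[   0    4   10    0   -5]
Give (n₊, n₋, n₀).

step 0: pivot -5 → sign −
step 1: pivot -1/5 → sign −
step 2: pivot 1 → sign +
step 3: pivot -1 → sign −
step 4: row/col 4 already zero → sign 0
signature = (1, 3, 1)

Answer: (1, 3, 1)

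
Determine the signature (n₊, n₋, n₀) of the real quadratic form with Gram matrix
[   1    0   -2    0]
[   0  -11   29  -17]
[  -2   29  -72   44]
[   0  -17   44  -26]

step 0: pivot 1 → sign +
step 1: pivot -11 → sign −
step 2: pivot 5/11 → sign +
step 3: pivot -6/5 → sign −
signature = (2, 2, 0)

Answer: (2, 2, 0)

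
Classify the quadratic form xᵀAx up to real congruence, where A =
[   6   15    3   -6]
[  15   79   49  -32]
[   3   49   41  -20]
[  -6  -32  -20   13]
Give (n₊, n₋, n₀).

step 0: pivot 6 → sign +
step 1: pivot 83/2 → sign +
step 2: pivot -2 → sign −
step 3: pivot 3/83 → sign +
signature = (3, 1, 0)

Answer: (3, 1, 0)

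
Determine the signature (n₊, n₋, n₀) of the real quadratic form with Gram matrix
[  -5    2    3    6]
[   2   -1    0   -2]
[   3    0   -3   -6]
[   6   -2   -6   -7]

Answer: (2, 2, 0)

Derivation:
step 0: pivot -5 → sign −
step 1: pivot -1/5 → sign −
step 2: pivot 6 → sign +
step 3: pivot 1 → sign +
signature = (2, 2, 0)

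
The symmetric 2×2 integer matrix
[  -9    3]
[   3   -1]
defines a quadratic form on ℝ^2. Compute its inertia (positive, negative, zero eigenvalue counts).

step 0: pivot -9 → sign −
step 1: row/col 1 already zero → sign 0
signature = (0, 1, 1)

Answer: (0, 1, 1)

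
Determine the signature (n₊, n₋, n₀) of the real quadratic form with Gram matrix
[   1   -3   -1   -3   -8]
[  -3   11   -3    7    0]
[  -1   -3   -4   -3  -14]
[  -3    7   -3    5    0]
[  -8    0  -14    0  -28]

Answer: (3, 1, 1)

Derivation:
step 0: pivot 1 → sign +
step 1: pivot 2 → sign +
step 2: pivot -23 → sign −
step 3: pivot 6/23 → sign +
step 4: row/col 4 already zero → sign 0
signature = (3, 1, 1)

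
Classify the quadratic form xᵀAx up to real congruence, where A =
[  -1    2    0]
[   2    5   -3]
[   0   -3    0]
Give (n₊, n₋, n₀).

Answer: (1, 2, 0)

Derivation:
step 0: pivot -1 → sign −
step 1: pivot 9 → sign +
step 2: pivot -1 → sign −
signature = (1, 2, 0)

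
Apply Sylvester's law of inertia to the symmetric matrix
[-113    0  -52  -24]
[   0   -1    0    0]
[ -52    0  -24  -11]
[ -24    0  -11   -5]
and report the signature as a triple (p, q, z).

Answer: (1, 3, 0)

Derivation:
step 0: pivot -113 → sign −
step 1: pivot -1 → sign −
step 2: pivot -8/113 → sign −
step 3: pivot 1/8 → sign +
signature = (1, 3, 0)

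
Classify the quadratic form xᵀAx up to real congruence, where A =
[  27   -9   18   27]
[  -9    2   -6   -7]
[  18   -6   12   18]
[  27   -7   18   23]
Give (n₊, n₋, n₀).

step 0: pivot 27 → sign +
step 1: pivot -1 → sign −
step 2: row/col 2 already zero → sign 0
step 3: row/col 3 already zero → sign 0
signature = (1, 1, 2)

Answer: (1, 1, 2)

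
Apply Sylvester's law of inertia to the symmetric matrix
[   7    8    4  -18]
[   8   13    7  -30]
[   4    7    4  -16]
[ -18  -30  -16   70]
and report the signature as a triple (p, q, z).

step 0: pivot 7 → sign +
step 1: pivot 27/7 → sign +
step 2: pivot 5/27 → sign +
step 3: pivot 2/5 → sign +
signature = (4, 0, 0)

Answer: (4, 0, 0)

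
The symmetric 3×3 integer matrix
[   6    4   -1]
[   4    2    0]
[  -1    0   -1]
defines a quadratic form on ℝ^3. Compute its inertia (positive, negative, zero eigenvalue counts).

step 0: pivot 6 → sign +
step 1: pivot -2/3 → sign −
step 2: pivot -1/2 → sign −
signature = (1, 2, 0)

Answer: (1, 2, 0)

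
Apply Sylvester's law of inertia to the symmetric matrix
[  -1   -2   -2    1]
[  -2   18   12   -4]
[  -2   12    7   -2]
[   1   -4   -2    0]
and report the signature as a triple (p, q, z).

Answer: (1, 3, 0)

Derivation:
step 0: pivot -1 → sign −
step 1: pivot 22 → sign +
step 2: pivot -7/11 → sign −
step 3: pivot -3/7 → sign −
signature = (1, 3, 0)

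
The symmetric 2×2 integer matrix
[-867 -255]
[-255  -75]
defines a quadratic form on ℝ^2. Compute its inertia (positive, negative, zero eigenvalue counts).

step 0: pivot -867 → sign −
step 1: row/col 1 already zero → sign 0
signature = (0, 1, 1)

Answer: (0, 1, 1)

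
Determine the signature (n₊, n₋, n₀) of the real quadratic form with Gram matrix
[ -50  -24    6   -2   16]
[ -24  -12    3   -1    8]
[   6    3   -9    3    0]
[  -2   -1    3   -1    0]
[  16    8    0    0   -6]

step 0: pivot -50 → sign −
step 1: pivot -12/25 → sign −
step 2: pivot -33/4 → sign −
step 3: pivot -2/11 → sign −
step 4: row/col 4 already zero → sign 0
signature = (0, 4, 1)

Answer: (0, 4, 1)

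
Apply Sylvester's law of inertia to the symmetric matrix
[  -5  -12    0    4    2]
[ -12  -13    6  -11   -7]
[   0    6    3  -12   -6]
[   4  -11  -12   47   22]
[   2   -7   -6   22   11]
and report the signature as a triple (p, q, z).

step 0: pivot -5 → sign −
step 1: pivot 79/5 → sign +
step 2: pivot 57/79 → sign +
step 3: pivot -16/19 → sign −
step 4: pivot 3/16 → sign +
signature = (3, 2, 0)

Answer: (3, 2, 0)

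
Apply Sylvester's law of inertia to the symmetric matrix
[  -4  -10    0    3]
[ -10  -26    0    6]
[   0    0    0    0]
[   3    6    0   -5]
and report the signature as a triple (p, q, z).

step 0: pivot -4 → sign −
step 1: pivot -1 → sign −
step 2: pivot -1/2 → sign −
step 3: row/col 3 already zero → sign 0
signature = (0, 3, 1)

Answer: (0, 3, 1)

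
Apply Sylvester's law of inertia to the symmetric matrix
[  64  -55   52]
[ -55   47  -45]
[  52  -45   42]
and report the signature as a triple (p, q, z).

Answer: (2, 1, 0)

Derivation:
step 0: pivot 64 → sign +
step 1: pivot -17/64 → sign −
step 2: pivot 2/17 → sign +
signature = (2, 1, 0)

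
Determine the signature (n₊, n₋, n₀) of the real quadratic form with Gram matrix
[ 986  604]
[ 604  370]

Answer: (2, 0, 0)

Derivation:
step 0: pivot 986 → sign +
step 1: pivot 2/493 → sign +
signature = (2, 0, 0)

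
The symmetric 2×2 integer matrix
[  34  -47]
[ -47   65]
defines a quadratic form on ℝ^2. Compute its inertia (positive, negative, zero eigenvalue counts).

step 0: pivot 34 → sign +
step 1: pivot 1/34 → sign +
signature = (2, 0, 0)

Answer: (2, 0, 0)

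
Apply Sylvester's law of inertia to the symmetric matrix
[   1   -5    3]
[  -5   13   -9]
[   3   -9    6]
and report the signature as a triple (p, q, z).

Answer: (1, 1, 1)

Derivation:
step 0: pivot 1 → sign +
step 1: pivot -12 → sign −
step 2: row/col 2 already zero → sign 0
signature = (1, 1, 1)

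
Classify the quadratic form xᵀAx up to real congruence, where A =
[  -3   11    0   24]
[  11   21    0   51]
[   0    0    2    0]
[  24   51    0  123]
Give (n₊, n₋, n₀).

step 0: pivot -3 → sign −
step 1: pivot 184/3 → sign +
step 2: pivot 2 → sign +
step 3: pivot -3/184 → sign −
signature = (2, 2, 0)

Answer: (2, 2, 0)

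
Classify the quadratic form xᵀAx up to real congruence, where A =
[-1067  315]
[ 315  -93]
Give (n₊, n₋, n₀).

step 0: pivot -1067 → sign −
step 1: pivot -6/1067 → sign −
signature = (0, 2, 0)

Answer: (0, 2, 0)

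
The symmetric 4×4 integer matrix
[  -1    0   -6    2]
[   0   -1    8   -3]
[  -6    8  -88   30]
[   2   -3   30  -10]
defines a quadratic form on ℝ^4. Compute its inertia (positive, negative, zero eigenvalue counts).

Answer: (1, 2, 1)

Derivation:
step 0: pivot -1 → sign −
step 1: pivot -1 → sign −
step 2: pivot 12 → sign +
step 3: row/col 3 already zero → sign 0
signature = (1, 2, 1)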